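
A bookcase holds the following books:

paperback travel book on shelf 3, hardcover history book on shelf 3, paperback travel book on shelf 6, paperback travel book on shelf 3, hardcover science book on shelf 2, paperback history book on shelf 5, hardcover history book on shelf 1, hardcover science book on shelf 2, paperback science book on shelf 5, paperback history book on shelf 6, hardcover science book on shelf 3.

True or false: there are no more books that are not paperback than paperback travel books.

books that are not paperback: 5.
paperback travel books: 3.
The claim requires 5 ≤ 3, which does not hold.

False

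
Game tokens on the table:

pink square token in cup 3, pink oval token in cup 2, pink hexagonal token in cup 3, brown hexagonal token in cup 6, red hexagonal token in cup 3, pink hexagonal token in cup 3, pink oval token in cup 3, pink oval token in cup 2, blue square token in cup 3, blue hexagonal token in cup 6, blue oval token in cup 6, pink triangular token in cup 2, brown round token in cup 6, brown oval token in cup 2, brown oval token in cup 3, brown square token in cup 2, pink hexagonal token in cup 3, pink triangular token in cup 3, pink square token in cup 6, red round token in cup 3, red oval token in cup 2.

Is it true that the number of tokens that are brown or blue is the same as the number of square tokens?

There are 8 tokens that are brown or blue.
There are 4 square tokens.
The claim requires 8 = 4, which does not hold.

False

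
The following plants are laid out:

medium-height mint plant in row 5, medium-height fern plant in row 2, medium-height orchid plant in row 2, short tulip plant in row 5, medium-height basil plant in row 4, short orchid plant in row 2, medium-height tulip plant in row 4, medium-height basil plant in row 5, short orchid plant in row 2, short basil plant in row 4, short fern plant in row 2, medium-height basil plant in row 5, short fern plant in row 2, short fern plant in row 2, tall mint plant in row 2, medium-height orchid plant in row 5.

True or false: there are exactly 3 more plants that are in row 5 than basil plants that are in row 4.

|plants in row 5| = 5.
|basil plants in row 4| = 2.
The claim requires 5 − 2 (= 3) to equal 3, which holds.

True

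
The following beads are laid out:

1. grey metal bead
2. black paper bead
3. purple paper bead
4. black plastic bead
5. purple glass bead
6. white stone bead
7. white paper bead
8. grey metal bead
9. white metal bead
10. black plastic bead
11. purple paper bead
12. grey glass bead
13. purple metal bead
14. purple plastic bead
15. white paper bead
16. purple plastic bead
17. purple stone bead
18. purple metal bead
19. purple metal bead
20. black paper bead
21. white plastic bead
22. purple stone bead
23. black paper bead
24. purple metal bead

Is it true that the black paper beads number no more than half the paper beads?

There are 3 black paper beads.
There are 7 paper beads.
The claim requires 2 × 3 = 6 ≤ 7, which holds.

True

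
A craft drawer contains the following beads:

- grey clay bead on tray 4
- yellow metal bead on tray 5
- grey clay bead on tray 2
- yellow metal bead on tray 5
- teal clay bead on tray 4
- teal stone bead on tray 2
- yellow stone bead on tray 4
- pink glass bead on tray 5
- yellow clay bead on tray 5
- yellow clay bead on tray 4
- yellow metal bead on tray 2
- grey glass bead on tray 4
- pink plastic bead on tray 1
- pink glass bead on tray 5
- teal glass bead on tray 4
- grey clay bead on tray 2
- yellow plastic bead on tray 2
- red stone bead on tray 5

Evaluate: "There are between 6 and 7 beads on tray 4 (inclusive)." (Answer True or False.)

|beads on tray 4| = 6.
The claim requires 6 ≤ 6 ≤ 7, which holds.

True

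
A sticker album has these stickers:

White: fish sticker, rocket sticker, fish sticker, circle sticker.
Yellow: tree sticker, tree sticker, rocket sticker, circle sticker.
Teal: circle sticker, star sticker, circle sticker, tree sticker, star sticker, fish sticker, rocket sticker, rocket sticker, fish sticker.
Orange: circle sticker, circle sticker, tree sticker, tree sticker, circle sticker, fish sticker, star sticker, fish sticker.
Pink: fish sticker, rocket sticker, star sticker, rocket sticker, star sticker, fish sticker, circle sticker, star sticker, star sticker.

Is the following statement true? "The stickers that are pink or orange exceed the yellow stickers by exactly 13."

True

|stickers that are pink or orange| = 17.
|yellow stickers| = 4.
The claim requires 17 − 4 (= 13) to equal 13, which holds.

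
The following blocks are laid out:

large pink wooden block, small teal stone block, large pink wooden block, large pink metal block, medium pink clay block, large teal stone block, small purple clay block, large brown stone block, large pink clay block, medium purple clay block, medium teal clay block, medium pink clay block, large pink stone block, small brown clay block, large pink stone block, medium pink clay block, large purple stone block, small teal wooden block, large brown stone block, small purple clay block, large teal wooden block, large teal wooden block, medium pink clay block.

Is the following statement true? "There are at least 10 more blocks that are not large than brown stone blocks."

False

There are 11 blocks that are not large.
There are 2 brown stone blocks.
The claim requires 11 − 2 = 9 ≥ 10, which does not hold.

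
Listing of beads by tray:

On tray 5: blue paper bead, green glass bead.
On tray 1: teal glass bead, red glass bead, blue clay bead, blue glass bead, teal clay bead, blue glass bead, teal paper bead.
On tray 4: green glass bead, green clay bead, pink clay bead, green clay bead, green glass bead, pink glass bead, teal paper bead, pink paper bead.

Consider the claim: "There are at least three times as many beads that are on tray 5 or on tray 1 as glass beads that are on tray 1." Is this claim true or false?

beads on tray 5 or on tray 1: 9.
glass beads on tray 1: 4.
The claim requires 9 ≥ 3 × 4 = 12, which does not hold.

False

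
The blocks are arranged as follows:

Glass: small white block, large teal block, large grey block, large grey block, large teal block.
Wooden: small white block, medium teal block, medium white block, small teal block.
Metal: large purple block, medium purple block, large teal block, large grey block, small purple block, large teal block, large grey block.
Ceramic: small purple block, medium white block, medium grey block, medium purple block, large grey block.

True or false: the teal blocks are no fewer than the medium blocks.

There are 6 teal blocks.
There are 6 medium blocks.
The claim requires 6 ≥ 6, which holds.

True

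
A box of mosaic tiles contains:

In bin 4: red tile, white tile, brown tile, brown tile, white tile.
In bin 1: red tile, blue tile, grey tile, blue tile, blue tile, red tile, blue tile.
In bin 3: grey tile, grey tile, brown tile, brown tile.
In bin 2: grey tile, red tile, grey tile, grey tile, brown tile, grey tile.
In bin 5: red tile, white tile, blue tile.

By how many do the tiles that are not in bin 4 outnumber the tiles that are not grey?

2

tiles that are not in bin 4: 20.
tiles that are not grey: 18.
20 − 18 = 2.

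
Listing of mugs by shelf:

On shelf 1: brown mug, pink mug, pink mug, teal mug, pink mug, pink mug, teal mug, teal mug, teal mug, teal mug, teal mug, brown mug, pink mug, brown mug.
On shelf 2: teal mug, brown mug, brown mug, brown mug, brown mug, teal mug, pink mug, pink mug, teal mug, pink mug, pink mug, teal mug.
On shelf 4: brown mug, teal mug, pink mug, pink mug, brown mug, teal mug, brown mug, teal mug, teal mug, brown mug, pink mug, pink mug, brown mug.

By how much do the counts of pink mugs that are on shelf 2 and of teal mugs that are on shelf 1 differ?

2

pink mugs on shelf 2: 4. teal mugs on shelf 1: 6.
|4 − 6| = 6 − 4 = 2.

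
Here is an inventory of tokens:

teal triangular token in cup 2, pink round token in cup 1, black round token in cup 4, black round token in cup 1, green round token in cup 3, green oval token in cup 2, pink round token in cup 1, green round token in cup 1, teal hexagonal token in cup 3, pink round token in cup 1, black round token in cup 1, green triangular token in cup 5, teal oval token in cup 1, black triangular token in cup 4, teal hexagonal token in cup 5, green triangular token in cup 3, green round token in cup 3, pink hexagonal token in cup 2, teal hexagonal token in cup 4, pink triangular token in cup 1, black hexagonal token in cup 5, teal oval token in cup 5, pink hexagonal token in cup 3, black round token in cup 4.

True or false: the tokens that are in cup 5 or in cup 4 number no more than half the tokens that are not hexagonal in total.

True

There are 8 tokens in cup 5 or in cup 4.
There are 18 tokens that are not hexagonal.
The claim requires 2 × 8 = 16 ≤ 18, which holds.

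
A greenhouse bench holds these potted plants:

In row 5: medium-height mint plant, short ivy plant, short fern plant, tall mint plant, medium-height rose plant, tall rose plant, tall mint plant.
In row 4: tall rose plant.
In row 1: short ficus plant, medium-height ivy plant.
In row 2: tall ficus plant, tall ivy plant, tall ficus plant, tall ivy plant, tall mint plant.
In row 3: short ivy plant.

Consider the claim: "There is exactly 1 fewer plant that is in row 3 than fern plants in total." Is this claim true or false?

False

|plants in row 3| = 1.
|fern plants| = 1.
The claim requires 1 − 1 (= 0) to equal 1, which does not hold.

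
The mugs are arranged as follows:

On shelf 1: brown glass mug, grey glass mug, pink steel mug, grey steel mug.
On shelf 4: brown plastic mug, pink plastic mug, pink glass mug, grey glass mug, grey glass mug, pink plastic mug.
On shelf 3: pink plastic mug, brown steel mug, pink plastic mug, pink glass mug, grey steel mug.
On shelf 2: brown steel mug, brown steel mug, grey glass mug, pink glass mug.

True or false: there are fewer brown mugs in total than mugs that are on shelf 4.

There are 5 brown mugs.
There are 6 mugs on shelf 4.
The claim requires 5 < 6, which holds.

True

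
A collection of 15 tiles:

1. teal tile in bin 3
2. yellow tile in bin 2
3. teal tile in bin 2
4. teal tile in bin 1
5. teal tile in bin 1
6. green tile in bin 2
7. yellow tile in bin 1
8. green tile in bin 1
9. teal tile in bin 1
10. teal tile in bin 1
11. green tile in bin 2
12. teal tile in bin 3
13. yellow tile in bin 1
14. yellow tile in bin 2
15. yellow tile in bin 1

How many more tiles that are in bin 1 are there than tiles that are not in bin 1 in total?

tiles in bin 1: 8.
tiles that are not in bin 1: 7.
8 − 7 = 1.

1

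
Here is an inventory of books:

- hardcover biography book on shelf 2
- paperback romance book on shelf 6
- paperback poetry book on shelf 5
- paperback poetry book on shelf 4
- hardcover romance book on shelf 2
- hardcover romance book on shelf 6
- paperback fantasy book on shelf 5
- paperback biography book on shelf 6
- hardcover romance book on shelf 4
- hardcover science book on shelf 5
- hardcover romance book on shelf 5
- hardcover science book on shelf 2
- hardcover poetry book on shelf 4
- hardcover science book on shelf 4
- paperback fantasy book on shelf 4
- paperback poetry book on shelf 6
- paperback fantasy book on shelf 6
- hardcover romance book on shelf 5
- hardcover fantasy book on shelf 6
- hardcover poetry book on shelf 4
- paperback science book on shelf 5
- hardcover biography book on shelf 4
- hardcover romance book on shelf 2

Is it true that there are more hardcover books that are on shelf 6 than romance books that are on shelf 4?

True

hardcover books on shelf 6: 2.
romance books on shelf 4: 1.
The claim requires 2 > 1, which holds.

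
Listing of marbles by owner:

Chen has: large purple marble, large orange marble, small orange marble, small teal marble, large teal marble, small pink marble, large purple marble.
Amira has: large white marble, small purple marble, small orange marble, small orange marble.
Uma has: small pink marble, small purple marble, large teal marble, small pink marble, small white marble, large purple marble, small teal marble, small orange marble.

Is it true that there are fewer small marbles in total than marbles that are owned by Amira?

small marbles: 12.
marbles owned by Amira: 4.
The claim requires 12 < 4, which does not hold.

False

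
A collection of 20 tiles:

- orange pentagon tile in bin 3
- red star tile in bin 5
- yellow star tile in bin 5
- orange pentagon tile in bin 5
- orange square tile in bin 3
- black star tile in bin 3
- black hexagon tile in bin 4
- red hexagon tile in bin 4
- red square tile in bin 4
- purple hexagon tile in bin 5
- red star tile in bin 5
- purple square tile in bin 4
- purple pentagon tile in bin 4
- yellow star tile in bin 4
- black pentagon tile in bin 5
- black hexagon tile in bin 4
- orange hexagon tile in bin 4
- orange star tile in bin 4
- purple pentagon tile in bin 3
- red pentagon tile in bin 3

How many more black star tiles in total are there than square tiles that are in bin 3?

0

black star tiles: 1.
square tiles in bin 3: 1.
1 − 1 = 0.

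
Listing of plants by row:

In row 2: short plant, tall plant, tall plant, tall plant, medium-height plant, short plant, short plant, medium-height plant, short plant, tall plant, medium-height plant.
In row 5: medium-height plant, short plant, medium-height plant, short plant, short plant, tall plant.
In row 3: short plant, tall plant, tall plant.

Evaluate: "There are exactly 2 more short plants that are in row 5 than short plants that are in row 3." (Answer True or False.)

|short plants in row 5| = 3.
|short plants in row 3| = 1.
The claim requires 3 − 1 (= 2) to equal 2, which holds.

True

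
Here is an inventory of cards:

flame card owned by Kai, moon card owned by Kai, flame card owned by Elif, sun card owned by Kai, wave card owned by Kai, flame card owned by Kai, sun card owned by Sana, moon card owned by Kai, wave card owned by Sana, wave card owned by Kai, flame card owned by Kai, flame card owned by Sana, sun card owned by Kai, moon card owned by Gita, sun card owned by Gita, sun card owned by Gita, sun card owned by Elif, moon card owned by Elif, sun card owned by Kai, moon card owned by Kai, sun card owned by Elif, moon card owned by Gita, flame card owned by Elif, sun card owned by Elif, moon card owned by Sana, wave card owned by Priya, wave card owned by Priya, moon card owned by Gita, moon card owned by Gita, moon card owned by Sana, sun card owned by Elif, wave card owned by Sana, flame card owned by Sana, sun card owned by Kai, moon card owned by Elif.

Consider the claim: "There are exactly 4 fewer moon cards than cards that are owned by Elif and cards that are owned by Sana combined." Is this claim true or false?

There are 11 moon cards.
cards owned by Elif: 8; cards owned by Sana: 7; combined: 8 + 7 = 15.
The claim requires 15 − 11 (= 4) to equal 4, which holds.

True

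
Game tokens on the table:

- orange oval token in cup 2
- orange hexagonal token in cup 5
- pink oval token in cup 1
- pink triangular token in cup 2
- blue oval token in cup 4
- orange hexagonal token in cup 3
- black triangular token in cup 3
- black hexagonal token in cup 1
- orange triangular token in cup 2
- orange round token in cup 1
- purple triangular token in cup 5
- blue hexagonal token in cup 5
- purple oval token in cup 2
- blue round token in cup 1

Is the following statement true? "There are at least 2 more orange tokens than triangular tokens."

There are 5 orange tokens.
There are 4 triangular tokens.
The claim requires 5 − 4 = 1 ≥ 2, which does not hold.

False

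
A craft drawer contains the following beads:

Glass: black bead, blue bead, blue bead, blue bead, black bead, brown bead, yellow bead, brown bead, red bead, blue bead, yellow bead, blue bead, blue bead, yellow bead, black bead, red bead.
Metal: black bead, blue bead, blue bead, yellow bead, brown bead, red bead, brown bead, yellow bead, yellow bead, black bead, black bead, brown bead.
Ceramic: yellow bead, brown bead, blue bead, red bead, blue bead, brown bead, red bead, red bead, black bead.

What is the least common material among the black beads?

Counts by material (restricted to black beads): metal 3, glass 3, ceramic 1.
The minimum is 1, held uniquely by ceramic.

ceramic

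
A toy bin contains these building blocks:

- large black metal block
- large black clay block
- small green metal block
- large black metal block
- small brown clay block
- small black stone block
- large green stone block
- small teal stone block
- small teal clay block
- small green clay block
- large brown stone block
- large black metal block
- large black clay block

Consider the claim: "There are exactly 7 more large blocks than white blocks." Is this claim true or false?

There are 7 large blocks.
There are 0 white blocks.
The claim requires 7 − 0 (= 7) to equal 7, which holds.

True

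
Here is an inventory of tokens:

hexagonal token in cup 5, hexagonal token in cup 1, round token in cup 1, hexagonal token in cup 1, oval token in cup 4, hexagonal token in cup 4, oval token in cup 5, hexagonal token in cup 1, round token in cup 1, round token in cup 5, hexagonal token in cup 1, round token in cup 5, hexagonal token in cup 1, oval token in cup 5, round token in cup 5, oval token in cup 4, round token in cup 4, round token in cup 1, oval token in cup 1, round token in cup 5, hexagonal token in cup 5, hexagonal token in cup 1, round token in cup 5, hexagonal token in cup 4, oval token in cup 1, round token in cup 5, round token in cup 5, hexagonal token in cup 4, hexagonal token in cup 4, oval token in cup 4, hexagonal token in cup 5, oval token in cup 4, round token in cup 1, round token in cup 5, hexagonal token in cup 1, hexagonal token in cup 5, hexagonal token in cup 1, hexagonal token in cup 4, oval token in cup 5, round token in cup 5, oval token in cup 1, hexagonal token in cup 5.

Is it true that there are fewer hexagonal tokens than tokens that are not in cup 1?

There are 18 hexagonal tokens.
There are 27 tokens that are not in cup 1.
The claim requires 18 < 27, which holds.

True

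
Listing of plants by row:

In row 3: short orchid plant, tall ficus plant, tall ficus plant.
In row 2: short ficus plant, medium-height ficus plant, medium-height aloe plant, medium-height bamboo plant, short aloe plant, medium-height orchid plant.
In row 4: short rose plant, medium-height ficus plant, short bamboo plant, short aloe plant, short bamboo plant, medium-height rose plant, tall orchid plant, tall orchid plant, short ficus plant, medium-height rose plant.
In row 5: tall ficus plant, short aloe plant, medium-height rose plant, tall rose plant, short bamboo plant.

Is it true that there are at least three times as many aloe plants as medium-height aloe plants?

aloe plants: 4.
medium-height aloe plants: 1.
The claim requires 4 ≥ 3 × 1 = 3, which holds.

True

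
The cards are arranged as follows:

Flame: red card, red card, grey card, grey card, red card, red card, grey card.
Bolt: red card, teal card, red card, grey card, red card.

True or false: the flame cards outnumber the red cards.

flame cards: 7.
red cards: 7.
The claim requires 7 > 7, which does not hold.

False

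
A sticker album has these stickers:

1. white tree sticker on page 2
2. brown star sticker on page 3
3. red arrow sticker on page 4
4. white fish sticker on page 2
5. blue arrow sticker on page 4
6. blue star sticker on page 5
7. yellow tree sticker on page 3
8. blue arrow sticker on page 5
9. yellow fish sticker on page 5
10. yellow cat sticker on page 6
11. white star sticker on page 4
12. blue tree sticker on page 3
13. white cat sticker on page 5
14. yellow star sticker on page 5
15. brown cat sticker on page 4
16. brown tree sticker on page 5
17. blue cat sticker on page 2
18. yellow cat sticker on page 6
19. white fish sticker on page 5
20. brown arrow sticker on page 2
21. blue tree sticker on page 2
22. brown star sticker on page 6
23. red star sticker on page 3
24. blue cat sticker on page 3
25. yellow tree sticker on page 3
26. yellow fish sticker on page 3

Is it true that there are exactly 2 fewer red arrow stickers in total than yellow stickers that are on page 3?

True

red arrow stickers: 1.
yellow stickers on page 3: 3.
The claim requires 3 − 1 (= 2) to equal 2, which holds.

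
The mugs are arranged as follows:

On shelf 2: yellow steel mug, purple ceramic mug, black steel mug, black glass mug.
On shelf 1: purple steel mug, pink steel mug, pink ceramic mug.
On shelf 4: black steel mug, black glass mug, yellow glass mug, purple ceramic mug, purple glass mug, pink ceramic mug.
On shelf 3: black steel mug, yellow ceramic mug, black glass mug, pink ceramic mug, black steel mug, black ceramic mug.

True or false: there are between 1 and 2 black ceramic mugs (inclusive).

black ceramic mugs: 1.
The claim requires 1 ≤ 1 ≤ 2, which holds.

True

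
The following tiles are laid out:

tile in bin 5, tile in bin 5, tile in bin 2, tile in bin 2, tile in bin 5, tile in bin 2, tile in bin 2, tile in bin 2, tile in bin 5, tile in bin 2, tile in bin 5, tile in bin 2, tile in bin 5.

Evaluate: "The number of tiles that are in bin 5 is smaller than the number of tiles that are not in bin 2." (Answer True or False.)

There are 6 tiles in bin 5.
There are 6 tiles that are not in bin 2.
The claim requires 6 < 6, which does not hold.

False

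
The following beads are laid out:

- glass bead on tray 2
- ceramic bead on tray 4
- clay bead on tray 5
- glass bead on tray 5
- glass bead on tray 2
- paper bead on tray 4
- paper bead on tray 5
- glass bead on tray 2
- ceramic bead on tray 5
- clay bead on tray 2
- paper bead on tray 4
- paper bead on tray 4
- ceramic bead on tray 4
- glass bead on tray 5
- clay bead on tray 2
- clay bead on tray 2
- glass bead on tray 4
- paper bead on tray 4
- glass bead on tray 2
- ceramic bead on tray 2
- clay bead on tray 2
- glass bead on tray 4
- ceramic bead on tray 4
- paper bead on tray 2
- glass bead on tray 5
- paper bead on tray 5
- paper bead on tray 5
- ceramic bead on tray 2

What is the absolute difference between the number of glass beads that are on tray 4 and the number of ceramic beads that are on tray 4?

1

glass beads on tray 4: 2. ceramic beads on tray 4: 3.
|2 − 3| = 3 − 2 = 1.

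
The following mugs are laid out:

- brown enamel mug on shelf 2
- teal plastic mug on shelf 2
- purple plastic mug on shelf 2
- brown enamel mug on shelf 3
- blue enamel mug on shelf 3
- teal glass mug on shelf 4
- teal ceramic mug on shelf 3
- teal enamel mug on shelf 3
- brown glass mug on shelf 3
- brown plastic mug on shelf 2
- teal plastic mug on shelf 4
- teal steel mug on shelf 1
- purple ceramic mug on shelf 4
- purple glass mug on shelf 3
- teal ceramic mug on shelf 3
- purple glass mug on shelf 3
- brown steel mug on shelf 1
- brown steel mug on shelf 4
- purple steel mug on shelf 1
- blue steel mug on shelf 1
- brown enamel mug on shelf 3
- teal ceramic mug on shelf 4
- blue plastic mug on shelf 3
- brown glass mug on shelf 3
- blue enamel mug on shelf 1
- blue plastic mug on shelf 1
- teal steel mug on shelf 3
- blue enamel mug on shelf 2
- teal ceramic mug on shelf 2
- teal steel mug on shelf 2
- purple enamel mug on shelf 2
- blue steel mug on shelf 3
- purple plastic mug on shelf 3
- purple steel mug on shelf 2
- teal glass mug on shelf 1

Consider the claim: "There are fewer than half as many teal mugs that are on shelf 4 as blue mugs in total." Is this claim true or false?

True

|teal mugs on shelf 4| = 3.
|blue mugs| = 7.
The claim requires 2 × 3 = 6 < 7, which holds.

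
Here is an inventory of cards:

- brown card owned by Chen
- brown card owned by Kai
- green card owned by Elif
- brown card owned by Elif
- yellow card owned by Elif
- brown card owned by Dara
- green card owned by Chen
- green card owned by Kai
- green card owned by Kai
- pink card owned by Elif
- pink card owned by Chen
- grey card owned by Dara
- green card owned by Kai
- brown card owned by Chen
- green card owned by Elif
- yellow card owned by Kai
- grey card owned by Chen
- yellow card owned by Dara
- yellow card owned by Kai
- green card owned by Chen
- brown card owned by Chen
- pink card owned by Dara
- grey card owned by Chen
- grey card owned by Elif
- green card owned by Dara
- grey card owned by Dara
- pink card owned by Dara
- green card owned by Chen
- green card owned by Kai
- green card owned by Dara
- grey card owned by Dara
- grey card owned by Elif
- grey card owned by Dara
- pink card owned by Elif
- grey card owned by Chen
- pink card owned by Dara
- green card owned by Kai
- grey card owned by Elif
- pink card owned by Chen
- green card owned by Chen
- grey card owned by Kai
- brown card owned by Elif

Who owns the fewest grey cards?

Kai

Counts by player (restricted to grey cards): Dara→4, Chen→3, Elif→3, Kai→1.
The minimum is 1, held uniquely by Kai.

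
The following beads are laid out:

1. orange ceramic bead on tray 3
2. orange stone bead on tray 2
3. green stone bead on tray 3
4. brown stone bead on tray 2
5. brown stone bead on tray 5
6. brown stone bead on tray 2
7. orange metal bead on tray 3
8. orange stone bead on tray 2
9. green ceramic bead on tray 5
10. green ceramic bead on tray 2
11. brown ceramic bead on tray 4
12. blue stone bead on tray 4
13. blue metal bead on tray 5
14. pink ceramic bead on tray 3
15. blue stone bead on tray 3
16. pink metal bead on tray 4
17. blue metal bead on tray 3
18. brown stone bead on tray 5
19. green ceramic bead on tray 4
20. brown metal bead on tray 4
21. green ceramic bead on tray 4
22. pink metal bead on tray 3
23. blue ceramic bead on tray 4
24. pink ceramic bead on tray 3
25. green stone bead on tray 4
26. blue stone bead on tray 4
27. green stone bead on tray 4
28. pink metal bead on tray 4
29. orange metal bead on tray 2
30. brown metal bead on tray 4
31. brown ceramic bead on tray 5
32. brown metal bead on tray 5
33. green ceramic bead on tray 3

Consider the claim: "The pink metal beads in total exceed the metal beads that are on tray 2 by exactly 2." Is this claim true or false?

True

pink metal beads: 3.
metal beads on tray 2: 1.
The claim requires 3 − 1 (= 2) to equal 2, which holds.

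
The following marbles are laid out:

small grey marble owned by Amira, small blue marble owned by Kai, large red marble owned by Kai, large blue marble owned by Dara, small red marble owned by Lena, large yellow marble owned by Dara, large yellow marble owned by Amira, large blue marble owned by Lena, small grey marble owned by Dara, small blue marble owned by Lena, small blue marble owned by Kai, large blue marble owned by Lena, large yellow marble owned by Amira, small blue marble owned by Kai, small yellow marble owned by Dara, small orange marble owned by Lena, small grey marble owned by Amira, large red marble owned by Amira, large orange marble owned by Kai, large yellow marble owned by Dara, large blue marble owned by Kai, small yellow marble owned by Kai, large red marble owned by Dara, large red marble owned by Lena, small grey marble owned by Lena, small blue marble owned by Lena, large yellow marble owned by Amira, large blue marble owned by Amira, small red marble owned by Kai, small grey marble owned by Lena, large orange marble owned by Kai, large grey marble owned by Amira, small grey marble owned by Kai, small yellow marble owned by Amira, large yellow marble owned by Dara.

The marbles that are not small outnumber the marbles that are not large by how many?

1

marbles that are not small: 18.
marbles that are not large: 17.
18 − 17 = 1.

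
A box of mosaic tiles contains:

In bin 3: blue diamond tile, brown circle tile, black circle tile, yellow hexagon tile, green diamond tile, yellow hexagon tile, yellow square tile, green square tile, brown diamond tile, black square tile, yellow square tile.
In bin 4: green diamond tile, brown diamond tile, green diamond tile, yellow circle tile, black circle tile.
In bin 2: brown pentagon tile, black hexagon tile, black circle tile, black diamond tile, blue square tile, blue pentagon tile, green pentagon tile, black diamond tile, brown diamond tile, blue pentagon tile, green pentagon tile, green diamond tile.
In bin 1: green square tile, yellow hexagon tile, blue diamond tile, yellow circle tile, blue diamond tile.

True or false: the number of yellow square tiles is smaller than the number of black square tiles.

|yellow square tiles| = 2.
|black square tiles| = 1.
The claim requires 2 < 1, which does not hold.

False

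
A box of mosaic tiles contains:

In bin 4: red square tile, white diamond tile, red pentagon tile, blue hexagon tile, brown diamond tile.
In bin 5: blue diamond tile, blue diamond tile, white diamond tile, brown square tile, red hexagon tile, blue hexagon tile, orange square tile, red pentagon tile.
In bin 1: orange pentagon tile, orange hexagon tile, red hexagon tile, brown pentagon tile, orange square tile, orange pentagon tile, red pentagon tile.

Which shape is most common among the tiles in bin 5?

Counts by shape (restricted to tiles in bin 5): diamond 3, hexagon 2, square 2, pentagon 1.
The maximum is 3, held uniquely by diamond.

diamond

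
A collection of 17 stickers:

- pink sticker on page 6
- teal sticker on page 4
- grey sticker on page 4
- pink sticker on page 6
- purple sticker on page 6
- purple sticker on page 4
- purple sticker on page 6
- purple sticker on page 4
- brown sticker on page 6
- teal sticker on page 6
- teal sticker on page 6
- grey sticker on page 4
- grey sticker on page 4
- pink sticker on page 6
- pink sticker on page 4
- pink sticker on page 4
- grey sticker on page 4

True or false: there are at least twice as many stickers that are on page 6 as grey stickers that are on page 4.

|stickers on page 6| = 8.
|grey stickers on page 4| = 4.
The claim requires 8 ≥ 2 × 4 = 8, which holds.

True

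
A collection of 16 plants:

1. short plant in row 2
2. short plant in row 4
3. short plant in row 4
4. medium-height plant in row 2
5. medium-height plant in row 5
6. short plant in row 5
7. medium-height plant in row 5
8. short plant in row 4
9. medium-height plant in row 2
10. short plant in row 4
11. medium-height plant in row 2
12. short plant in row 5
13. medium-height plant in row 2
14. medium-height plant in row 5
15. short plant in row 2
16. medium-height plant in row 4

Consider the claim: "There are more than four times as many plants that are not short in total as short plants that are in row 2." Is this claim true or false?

plants that are not short: 8.
short plants in row 2: 2.
The claim requires 8 > 4 × 2 = 8, which does not hold.

False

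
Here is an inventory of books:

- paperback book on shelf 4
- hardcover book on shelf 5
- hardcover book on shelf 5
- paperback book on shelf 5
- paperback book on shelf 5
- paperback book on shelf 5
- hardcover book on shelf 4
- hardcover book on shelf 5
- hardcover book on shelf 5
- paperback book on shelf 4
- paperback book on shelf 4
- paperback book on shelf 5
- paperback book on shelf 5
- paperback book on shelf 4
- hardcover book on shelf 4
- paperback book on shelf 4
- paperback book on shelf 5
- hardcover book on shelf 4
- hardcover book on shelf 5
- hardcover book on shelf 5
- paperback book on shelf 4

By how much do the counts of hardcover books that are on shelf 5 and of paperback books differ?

6

hardcover books on shelf 5: 6. paperback books: 12.
|6 − 12| = 12 − 6 = 6.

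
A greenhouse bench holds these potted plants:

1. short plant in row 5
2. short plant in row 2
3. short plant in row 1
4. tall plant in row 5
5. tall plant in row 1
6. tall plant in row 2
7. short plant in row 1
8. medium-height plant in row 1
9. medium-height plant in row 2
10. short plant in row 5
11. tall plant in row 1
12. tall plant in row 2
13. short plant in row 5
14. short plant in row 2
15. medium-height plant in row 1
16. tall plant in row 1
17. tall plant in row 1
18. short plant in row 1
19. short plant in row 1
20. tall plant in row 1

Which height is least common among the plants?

medium-height

Counts by height: short 9, tall 8, medium-height 3.
The minimum is 3, held uniquely by medium-height.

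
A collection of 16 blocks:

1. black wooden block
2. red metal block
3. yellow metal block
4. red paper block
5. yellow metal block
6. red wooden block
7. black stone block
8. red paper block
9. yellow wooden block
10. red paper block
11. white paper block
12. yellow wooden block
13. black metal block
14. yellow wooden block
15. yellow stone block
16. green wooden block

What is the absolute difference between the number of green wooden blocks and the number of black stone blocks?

green wooden blocks: 1. black stone blocks: 1.
|1 − 1| = 1 − 1 = 0.

0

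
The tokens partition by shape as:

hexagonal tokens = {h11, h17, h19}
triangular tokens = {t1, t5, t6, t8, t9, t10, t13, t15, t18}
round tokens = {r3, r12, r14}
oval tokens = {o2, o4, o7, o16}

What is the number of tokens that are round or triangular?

round: 3; triangular: 9; together 3 + 9 = 12.

12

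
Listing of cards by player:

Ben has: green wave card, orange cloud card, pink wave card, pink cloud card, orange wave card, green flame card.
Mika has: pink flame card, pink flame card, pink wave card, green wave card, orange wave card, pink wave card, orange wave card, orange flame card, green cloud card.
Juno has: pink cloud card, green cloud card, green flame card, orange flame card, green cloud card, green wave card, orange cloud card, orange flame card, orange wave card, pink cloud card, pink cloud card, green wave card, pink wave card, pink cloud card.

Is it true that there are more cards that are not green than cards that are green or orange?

There are 20 cards that are not green.
There are 18 cards that are green or orange.
The claim requires 20 > 18, which holds.

True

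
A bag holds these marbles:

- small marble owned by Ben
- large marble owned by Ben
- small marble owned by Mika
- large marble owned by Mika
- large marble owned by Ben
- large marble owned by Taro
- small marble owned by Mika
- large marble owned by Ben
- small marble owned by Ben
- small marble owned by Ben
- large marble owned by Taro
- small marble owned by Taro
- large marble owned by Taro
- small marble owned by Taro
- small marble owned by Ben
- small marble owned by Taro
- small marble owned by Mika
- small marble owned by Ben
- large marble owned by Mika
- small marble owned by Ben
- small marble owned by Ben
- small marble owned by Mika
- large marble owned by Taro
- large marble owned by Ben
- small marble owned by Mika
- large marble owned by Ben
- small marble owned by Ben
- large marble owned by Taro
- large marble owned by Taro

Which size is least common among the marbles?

Counts by size: small 16, large 13.
The minimum is 13, held uniquely by large.

large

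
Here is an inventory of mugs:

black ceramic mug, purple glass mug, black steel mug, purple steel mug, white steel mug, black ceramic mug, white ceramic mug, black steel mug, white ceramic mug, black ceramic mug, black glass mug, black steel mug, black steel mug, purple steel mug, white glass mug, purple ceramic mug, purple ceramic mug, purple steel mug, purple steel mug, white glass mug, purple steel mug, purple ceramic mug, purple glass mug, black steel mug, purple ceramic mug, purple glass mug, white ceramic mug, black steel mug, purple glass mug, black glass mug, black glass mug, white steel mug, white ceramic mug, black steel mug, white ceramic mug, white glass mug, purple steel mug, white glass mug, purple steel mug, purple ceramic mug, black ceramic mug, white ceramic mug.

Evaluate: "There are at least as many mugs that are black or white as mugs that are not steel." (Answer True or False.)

True

There are 26 mugs that are black or white.
There are 26 mugs that are not steel.
The claim requires 26 ≥ 26, which holds.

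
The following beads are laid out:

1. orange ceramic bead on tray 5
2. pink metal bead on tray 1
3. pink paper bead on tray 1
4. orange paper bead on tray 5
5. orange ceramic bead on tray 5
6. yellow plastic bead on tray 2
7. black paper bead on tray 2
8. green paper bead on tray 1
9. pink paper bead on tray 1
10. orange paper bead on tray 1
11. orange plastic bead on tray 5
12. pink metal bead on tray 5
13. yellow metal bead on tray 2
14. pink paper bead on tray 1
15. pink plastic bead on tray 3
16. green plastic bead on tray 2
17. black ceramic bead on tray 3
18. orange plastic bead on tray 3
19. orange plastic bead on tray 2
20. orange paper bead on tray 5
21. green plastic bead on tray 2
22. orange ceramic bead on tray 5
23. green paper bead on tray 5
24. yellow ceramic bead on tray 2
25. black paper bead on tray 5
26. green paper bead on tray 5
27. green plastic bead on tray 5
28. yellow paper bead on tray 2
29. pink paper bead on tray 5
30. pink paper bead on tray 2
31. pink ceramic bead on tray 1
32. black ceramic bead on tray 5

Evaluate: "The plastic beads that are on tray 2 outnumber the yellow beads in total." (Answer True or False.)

False

There are 4 plastic beads on tray 2.
There are 4 yellow beads.
The claim requires 4 > 4, which does not hold.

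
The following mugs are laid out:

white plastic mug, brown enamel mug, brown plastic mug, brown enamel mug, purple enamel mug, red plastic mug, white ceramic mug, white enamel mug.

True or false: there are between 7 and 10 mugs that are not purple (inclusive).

There are 7 mugs that are not purple.
The claim requires 7 ≤ 7 ≤ 10, which holds.

True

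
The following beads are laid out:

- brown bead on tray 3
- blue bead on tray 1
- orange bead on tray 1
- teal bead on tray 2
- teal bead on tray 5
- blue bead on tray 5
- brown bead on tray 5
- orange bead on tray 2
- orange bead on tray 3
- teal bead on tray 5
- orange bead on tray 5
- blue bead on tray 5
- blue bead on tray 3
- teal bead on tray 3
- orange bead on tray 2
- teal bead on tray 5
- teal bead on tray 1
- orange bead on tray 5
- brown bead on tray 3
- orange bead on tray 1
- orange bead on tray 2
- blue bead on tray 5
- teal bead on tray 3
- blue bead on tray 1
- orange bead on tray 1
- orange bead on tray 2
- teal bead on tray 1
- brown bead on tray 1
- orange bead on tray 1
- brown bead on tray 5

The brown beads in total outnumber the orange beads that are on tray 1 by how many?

1

brown beads: 5.
orange beads on tray 1: 4.
5 − 4 = 1.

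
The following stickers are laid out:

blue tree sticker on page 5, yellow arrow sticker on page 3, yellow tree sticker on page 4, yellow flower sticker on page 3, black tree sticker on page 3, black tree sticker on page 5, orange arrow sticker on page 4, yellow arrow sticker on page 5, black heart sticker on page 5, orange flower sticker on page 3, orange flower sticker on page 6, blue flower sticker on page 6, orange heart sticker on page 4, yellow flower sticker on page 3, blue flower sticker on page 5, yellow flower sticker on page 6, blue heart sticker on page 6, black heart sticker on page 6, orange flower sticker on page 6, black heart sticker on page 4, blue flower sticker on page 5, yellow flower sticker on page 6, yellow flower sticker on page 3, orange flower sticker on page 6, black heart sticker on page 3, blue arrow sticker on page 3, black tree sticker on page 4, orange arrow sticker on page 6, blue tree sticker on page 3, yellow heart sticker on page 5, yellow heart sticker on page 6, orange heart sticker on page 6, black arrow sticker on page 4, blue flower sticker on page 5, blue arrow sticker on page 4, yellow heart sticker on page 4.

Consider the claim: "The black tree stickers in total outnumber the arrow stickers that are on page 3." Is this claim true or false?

True

There are 3 black tree stickers.
There are 2 arrow stickers on page 3.
The claim requires 3 > 2, which holds.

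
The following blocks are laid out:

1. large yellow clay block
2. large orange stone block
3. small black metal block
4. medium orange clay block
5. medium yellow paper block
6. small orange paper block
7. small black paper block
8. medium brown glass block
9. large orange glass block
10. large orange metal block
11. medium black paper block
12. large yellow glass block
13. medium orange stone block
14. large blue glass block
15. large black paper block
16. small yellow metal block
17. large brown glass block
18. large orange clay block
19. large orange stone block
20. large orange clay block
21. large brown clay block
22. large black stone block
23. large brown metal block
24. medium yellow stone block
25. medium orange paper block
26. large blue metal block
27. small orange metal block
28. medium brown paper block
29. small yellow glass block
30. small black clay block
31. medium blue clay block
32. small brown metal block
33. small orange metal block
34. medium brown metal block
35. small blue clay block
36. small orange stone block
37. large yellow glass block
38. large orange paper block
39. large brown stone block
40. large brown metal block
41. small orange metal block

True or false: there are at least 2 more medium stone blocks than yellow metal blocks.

False

|medium stone blocks| = 2.
|yellow metal blocks| = 1.
The claim requires 2 − 1 = 1 ≥ 2, which does not hold.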